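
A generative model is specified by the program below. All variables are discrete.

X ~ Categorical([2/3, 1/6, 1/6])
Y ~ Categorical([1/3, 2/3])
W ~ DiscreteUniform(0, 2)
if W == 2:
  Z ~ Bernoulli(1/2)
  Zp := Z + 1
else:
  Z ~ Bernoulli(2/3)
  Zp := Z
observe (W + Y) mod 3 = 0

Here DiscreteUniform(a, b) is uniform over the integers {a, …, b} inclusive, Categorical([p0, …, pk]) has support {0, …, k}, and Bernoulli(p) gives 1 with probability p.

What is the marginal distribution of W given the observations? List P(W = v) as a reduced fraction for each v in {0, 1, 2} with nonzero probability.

Enumerate traces; 12 have nonzero weight after conditioning:
  (X=0, Y=0, W=0, Z=0) weight 2/81
  (X=0, Y=0, W=0, Z=1) weight 4/81
  (X=0, Y=1, W=2, Z=0) weight 2/27
  (X=0, Y=1, W=2, Z=1) weight 2/27
  (X=1, Y=0, W=0, Z=0) weight 1/162
  (X=1, Y=0, W=0, Z=1) weight 1/81
  (X=1, Y=1, W=2, Z=0) weight 1/54
  (X=1, Y=1, W=2, Z=1) weight 1/54
  … 4 more
Group by W:
  weight(W=0) = 1/9
  weight(W=2) = 2/9
Total weight = 1/9 + 2/9 = 1/3
P(W=0 | obs) = 1/9 / 1/3 = 1/3
P(W=2 | obs) = 2/9 / 1/3 = 2/3

P(W=0) = 1/3, P(W=2) = 2/3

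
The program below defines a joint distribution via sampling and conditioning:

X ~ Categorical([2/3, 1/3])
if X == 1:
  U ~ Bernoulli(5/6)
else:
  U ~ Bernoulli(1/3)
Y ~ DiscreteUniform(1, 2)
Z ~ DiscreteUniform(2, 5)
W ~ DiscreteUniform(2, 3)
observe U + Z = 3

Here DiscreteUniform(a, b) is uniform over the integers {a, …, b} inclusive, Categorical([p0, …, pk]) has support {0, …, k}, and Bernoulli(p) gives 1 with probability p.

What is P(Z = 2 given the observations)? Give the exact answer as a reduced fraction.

P(Z = 2 | obs) = 1/2

Enumerate traces; 16 have nonzero weight after conditioning:
  (X=0, U=0, Y=1, Z=3, W=2) weight 1/36
  (X=0, U=0, Y=1, Z=3, W=3) weight 1/36
  (X=0, U=0, Y=2, Z=3, W=2) weight 1/36
  (X=0, U=0, Y=2, Z=3, W=3) weight 1/36
  (X=0, U=1, Y=1, Z=2, W=2) weight 1/72
  (X=0, U=1, Y=1, Z=2, W=3) weight 1/72
  (X=0, U=1, Y=2, Z=2, W=2) weight 1/72
  (X=0, U=1, Y=2, Z=2, W=3) weight 1/72
  … 8 more
Group by Z:
  weight(Z=2) = 1/8
  weight(Z=3) = 1/8
Total weight = 1/8 + 1/8 = 1/4
P(Z=2 | obs) = 1/8 / 1/4 = 1/2
P(Z=3 | obs) = 1/8 / 1/4 = 1/2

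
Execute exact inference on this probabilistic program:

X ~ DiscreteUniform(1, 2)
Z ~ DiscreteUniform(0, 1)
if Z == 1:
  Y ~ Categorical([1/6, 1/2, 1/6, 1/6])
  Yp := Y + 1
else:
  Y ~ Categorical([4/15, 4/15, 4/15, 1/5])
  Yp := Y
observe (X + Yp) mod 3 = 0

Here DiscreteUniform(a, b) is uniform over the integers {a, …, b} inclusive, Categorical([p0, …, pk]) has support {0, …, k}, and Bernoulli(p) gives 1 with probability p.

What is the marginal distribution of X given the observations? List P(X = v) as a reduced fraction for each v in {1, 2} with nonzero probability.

Enumerate traces; 5 have nonzero weight after conditioning:
  (X=1, Z=0, Y=2) weight 1/15
  (X=1, Z=1, Y=1) weight 1/8
  (X=2, Z=0, Y=1) weight 1/15
  (X=2, Z=1, Y=0) weight 1/24
  (X=2, Z=1, Y=3) weight 1/24
Group by X:
  weight(X=1) = 23/120
  weight(X=2) = 3/20
Total weight = 23/120 + 3/20 = 41/120
P(X=1 | obs) = 23/120 / 41/120 = 23/41
P(X=2 | obs) = 3/20 / 41/120 = 18/41

P(X=1) = 23/41, P(X=2) = 18/41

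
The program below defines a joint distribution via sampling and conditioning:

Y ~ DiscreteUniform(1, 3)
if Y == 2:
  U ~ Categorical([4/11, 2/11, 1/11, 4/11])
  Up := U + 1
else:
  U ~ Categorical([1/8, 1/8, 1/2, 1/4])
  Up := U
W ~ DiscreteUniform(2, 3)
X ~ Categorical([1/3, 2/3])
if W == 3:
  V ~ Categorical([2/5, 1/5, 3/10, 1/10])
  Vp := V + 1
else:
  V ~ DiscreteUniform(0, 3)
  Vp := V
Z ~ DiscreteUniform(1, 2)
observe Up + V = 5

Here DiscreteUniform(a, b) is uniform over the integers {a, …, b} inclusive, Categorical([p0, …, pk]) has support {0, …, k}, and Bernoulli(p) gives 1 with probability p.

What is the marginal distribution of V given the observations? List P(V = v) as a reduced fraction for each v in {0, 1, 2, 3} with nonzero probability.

P(V=1) = 72/397, P(V=2) = 143/397, P(V=3) = 182/397

Enumerate traces; 56 have nonzero weight after conditioning:
  (Y=1, U=2, W=2, X=0, V=3, Z=1) weight 1/288
  (Y=1, U=2, W=2, X=0, V=3, Z=2) weight 1/288
  (Y=1, U=2, W=2, X=1, V=3, Z=1) weight 1/144
  (Y=1, U=2, W=2, X=1, V=3, Z=2) weight 1/144
  (Y=1, U=2, W=3, X=0, V=3, Z=1) weight 1/720
  (Y=1, U=2, W=3, X=0, V=3, Z=2) weight 1/720
  (Y=1, U=2, W=3, X=1, V=3, Z=1) weight 1/360
  (Y=1, U=2, W=3, X=1, V=3, Z=2) weight 1/360
  (Y=1, U=3, W=2, X=0, V=2, Z=1) weight 1/576
  (Y=2, U=3, W=2, X=0, V=1, Z=1) weight 1/396
  … 46 more
Group by V:
  weight(V=1) = 3/110
  weight(V=2) = 13/240
  weight(V=3) = 91/1320
Total weight = 3/110 + 13/240 + 91/1320 = 397/2640
P(V=1 | obs) = 3/110 / 397/2640 = 72/397
P(V=2 | obs) = 13/240 / 397/2640 = 143/397
P(V=3 | obs) = 91/1320 / 397/2640 = 182/397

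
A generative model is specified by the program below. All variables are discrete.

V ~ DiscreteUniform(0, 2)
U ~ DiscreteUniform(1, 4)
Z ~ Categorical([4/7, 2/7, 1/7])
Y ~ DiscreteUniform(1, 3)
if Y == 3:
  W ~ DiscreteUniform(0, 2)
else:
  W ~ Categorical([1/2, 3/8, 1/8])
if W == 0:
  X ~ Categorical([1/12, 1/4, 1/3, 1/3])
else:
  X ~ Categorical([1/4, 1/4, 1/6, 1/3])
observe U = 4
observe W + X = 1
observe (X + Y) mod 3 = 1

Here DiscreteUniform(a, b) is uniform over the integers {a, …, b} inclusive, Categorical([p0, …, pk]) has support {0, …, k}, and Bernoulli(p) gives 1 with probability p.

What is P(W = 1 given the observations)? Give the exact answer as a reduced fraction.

P(W = 1 | obs) = 9/17

Enumerate traces; 18 have nonzero weight after conditioning:
  (V=0, U=4, Z=0, Y=1, W=1, X=0) weight 1/672
  (V=0, U=4, Z=0, Y=3, W=0, X=1) weight 1/756
  (V=0, U=4, Z=1, Y=1, W=1, X=0) weight 1/1344
  (V=0, U=4, Z=1, Y=3, W=0, X=1) weight 1/1512
  (V=0, U=4, Z=2, Y=1, W=1, X=0) weight 1/2688
  (V=0, U=4, Z=2, Y=3, W=0, X=1) weight 1/3024
  (V=1, U=4, Z=0, Y=1, W=1, X=0) weight 1/672
  (V=1, U=4, Z=0, Y=3, W=0, X=1) weight 1/756
  … 10 more
Group by W:
  weight(W=0) = 1/144
  weight(W=1) = 1/128
Total weight = 1/144 + 1/128 = 17/1152
P(W=0 | obs) = 1/144 / 17/1152 = 8/17
P(W=1 | obs) = 1/128 / 17/1152 = 9/17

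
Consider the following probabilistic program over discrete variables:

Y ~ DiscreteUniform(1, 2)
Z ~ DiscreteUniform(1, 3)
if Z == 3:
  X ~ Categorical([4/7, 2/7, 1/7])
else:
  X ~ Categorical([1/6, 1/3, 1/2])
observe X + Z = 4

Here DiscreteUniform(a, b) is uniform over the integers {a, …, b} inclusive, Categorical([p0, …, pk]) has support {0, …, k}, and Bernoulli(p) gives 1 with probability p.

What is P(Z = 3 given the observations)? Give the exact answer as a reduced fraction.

P(Z = 3 | obs) = 4/11

Enumerate traces; 4 have nonzero weight after conditioning:
  (Y=1, Z=2, X=2) weight 1/12
  (Y=1, Z=3, X=1) weight 1/21
  (Y=2, Z=2, X=2) weight 1/12
  (Y=2, Z=3, X=1) weight 1/21
Group by Z:
  weight(Z=2) = 1/6
  weight(Z=3) = 2/21
Total weight = 1/6 + 2/21 = 11/42
P(Z=2 | obs) = 1/6 / 11/42 = 7/11
P(Z=3 | obs) = 2/21 / 11/42 = 4/11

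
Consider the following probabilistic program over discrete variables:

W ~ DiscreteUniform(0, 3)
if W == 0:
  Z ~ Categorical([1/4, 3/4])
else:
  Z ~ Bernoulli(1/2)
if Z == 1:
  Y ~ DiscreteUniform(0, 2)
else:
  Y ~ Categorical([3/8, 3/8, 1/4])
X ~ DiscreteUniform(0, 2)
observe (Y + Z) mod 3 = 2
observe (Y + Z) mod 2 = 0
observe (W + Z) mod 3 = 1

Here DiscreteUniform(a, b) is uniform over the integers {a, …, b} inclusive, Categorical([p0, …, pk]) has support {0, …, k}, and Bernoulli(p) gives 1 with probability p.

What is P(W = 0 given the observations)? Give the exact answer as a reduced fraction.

P(W = 0 | obs) = 6/13

Enumerate traces; 9 have nonzero weight after conditioning:
  (W=0, Z=1, Y=1, X=0) weight 1/48
  (W=0, Z=1, Y=1, X=1) weight 1/48
  (W=0, Z=1, Y=1, X=2) weight 1/48
  (W=1, Z=0, Y=2, X=0) weight 1/96
  (W=1, Z=0, Y=2, X=1) weight 1/96
  (W=1, Z=0, Y=2, X=2) weight 1/96
  (W=3, Z=1, Y=1, X=0) weight 1/72
  (W=3, Z=1, Y=1, X=1) weight 1/72
  … 1 more
Group by W:
  weight(W=0) = 1/16
  weight(W=1) = 1/32
  weight(W=3) = 1/24
Total weight = 1/16 + 1/32 + 1/24 = 13/96
P(W=0 | obs) = 1/16 / 13/96 = 6/13
P(W=1 | obs) = 1/32 / 13/96 = 3/13
P(W=3 | obs) = 1/24 / 13/96 = 4/13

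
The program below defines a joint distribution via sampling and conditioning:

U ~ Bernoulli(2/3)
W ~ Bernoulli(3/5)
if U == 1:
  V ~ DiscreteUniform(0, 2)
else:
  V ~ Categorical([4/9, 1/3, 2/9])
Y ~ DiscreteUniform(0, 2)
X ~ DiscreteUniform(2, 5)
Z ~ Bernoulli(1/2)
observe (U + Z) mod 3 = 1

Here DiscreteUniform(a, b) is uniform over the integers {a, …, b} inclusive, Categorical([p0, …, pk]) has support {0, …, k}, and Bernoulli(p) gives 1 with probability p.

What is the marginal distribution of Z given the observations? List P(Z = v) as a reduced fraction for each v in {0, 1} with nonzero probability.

P(Z=0) = 2/3, P(Z=1) = 1/3

Enumerate traces; 144 have nonzero weight after conditioning:
  (U=0, W=0, V=0, Y=0, X=2, Z=1) weight 1/405
  (U=0, W=0, V=0, Y=0, X=3, Z=1) weight 1/405
  (U=0, W=0, V=0, Y=0, X=4, Z=1) weight 1/405
  (U=0, W=0, V=0, Y=0, X=5, Z=1) weight 1/405
  (U=0, W=0, V=0, Y=1, X=2, Z=1) weight 1/405
  (U=0, W=0, V=0, Y=1, X=3, Z=1) weight 1/405
  (U=0, W=0, V=0, Y=1, X=4, Z=1) weight 1/405
  (U=0, W=0, V=0, Y=1, X=5, Z=1) weight 1/405
  (U=1, W=0, V=0, Y=0, X=2, Z=0) weight 1/270
  … 135 more
Group by Z:
  weight(Z=0) = 1/3
  weight(Z=1) = 1/6
Total weight = 1/3 + 1/6 = 1/2
P(Z=0 | obs) = 1/3 / 1/2 = 2/3
P(Z=1 | obs) = 1/6 / 1/2 = 1/3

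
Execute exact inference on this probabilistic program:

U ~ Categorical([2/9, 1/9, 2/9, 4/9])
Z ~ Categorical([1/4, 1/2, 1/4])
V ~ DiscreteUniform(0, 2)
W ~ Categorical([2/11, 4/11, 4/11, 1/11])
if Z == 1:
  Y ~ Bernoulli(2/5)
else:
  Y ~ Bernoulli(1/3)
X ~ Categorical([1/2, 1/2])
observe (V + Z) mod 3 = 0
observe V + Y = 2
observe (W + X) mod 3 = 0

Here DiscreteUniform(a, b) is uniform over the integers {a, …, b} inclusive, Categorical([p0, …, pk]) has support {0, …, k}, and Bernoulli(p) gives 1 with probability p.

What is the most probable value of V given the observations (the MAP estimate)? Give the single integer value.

argmax_v P(V = v | obs) = 2

Enumerate traces; 24 have nonzero weight after conditioning:
  (U=0, Z=1, V=2, W=0, Y=0, X=0) weight 1/495
  (U=0, Z=1, V=2, W=2, Y=0, X=1) weight 2/495
  (U=0, Z=1, V=2, W=3, Y=0, X=0) weight 1/990
  (U=0, Z=2, V=1, W=0, Y=1, X=0) weight 1/1782
  (U=0, Z=2, V=1, W=2, Y=1, X=1) weight 1/891
  (U=0, Z=2, V=1, W=3, Y=1, X=0) weight 1/3564
  (U=1, Z=1, V=2, W=0, Y=0, X=0) weight 1/990
  (U=1, Z=1, V=2, W=2, Y=0, X=1) weight 1/495
  … 16 more
Group by V:
  weight(V=1) = 7/792
  weight(V=2) = 7/220
Total weight = 7/792 + 7/220 = 161/3960
P(V=1 | obs) = 7/792 / 161/3960 = 5/23
P(V=2 | obs) = 7/220 / 161/3960 = 18/23
argmax = 2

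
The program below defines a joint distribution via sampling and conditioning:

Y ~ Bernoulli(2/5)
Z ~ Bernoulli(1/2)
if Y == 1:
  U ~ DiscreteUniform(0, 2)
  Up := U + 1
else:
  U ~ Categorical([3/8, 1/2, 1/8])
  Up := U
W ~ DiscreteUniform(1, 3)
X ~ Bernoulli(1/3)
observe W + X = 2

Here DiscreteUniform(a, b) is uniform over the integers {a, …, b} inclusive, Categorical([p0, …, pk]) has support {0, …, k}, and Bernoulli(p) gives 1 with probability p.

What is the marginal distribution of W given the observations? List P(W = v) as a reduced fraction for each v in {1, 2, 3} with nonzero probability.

P(W=1) = 1/3, P(W=2) = 2/3

Enumerate traces; 24 have nonzero weight after conditioning:
  (Y=0, Z=0, U=0, W=1, X=1) weight 1/80
  (Y=0, Z=0, U=0, W=2, X=0) weight 1/40
  (Y=0, Z=0, U=1, W=1, X=1) weight 1/60
  (Y=0, Z=0, U=1, W=2, X=0) weight 1/30
  (Y=0, Z=0, U=2, W=1, X=1) weight 1/240
  (Y=0, Z=0, U=2, W=2, X=0) weight 1/120
  (Y=0, Z=1, U=0, W=1, X=1) weight 1/80
  (Y=0, Z=1, U=0, W=2, X=0) weight 1/40
  … 16 more
Group by W:
  weight(W=1) = 1/9
  weight(W=2) = 2/9
Total weight = 1/9 + 2/9 = 1/3
P(W=1 | obs) = 1/9 / 1/3 = 1/3
P(W=2 | obs) = 2/9 / 1/3 = 2/3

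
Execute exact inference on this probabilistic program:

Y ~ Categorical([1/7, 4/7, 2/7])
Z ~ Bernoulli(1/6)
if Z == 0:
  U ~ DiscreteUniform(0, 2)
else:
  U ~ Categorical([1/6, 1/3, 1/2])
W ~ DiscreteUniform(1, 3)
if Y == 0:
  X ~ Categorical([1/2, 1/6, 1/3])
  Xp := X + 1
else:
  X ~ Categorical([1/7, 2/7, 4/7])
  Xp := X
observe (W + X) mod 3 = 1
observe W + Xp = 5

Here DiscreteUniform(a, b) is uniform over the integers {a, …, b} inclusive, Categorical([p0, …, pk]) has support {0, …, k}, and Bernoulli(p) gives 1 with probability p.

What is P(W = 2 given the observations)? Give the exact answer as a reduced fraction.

Enumerate traces; 12 have nonzero weight after conditioning:
  (Y=0, Z=0, U=0, W=2, X=2) weight 5/1134
  (Y=0, Z=0, U=0, W=3, X=1) weight 5/2268
  (Y=0, Z=0, U=1, W=2, X=2) weight 5/1134
  (Y=0, Z=0, U=1, W=3, X=1) weight 5/2268
  (Y=0, Z=0, U=2, W=2, X=2) weight 5/1134
  (Y=0, Z=0, U=2, W=3, X=1) weight 5/2268
  (Y=0, Z=1, U=0, W=2, X=2) weight 1/2268
  (Y=0, Z=1, U=0, W=3, X=1) weight 1/4536
  … 4 more
Group by W:
  weight(W=2) = 1/63
  weight(W=3) = 1/126
Total weight = 1/63 + 1/126 = 1/42
P(W=2 | obs) = 1/63 / 1/42 = 2/3
P(W=3 | obs) = 1/126 / 1/42 = 1/3

P(W = 2 | obs) = 2/3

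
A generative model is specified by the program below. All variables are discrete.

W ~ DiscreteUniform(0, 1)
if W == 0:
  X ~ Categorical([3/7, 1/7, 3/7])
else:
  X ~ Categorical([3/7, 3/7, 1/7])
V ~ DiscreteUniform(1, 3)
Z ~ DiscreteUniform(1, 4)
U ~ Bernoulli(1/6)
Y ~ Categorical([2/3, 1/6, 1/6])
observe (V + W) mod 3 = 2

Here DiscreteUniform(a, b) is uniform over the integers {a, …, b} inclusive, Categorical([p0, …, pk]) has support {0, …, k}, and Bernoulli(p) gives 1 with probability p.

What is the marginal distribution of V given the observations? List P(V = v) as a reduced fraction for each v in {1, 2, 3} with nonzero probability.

Enumerate traces; 144 have nonzero weight after conditioning:
  (W=0, X=0, V=2, Z=1, U=0, Y=0) weight 5/504
  (W=0, X=0, V=2, Z=1, U=0, Y=1) weight 5/2016
  (W=0, X=0, V=2, Z=1, U=0, Y=2) weight 5/2016
  (W=0, X=0, V=2, Z=1, U=1, Y=0) weight 1/504
  (W=0, X=0, V=2, Z=1, U=1, Y=1) weight 1/2016
  (W=0, X=0, V=2, Z=1, U=1, Y=2) weight 1/2016
  (W=0, X=0, V=2, Z=2, U=0, Y=0) weight 5/504
  (W=0, X=0, V=2, Z=2, U=0, Y=1) weight 5/2016
  (W=1, X=0, V=1, Z=1, U=0, Y=0) weight 5/504
  … 135 more
Group by V:
  weight(V=1) = 1/6
  weight(V=2) = 1/6
Total weight = 1/6 + 1/6 = 1/3
P(V=1 | obs) = 1/6 / 1/3 = 1/2
P(V=2 | obs) = 1/6 / 1/3 = 1/2

P(V=1) = 1/2, P(V=2) = 1/2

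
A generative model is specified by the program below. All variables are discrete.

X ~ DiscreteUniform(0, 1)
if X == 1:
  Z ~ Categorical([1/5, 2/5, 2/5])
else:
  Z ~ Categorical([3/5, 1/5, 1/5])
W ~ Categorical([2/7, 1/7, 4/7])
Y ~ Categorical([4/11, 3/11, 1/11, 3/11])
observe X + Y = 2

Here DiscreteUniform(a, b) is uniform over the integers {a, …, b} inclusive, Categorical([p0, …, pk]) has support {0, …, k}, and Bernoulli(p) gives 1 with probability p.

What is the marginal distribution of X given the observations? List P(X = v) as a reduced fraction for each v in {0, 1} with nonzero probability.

P(X=0) = 1/4, P(X=1) = 3/4

Enumerate traces; 18 have nonzero weight after conditioning:
  (X=0, Z=0, W=0, Y=2) weight 3/385
  (X=0, Z=0, W=1, Y=2) weight 3/770
  (X=0, Z=0, W=2, Y=2) weight 6/385
  (X=0, Z=1, W=0, Y=2) weight 1/385
  (X=0, Z=1, W=1, Y=2) weight 1/770
  (X=0, Z=1, W=2, Y=2) weight 2/385
  (X=0, Z=2, W=0, Y=2) weight 1/385
  (X=0, Z=2, W=1, Y=2) weight 1/770
  (X=1, Z=0, W=0, Y=1) weight 3/385
  … 9 more
Group by X:
  weight(X=0) = 1/22
  weight(X=1) = 3/22
Total weight = 1/22 + 3/22 = 2/11
P(X=0 | obs) = 1/22 / 2/11 = 1/4
P(X=1 | obs) = 3/22 / 2/11 = 3/4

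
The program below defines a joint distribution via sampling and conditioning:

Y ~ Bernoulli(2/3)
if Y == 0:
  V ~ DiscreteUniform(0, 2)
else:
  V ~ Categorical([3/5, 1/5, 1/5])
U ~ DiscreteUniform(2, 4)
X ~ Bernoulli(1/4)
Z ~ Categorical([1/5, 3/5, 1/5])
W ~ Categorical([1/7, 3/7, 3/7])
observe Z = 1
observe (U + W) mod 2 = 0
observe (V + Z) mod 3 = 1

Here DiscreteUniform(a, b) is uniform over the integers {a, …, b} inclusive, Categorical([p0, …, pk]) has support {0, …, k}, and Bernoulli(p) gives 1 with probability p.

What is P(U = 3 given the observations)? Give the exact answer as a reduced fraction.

P(U = 3 | obs) = 3/11

Enumerate traces; 20 have nonzero weight after conditioning:
  (Y=0, V=0, U=2, X=0, Z=1, W=0) weight 1/420
  (Y=0, V=0, U=2, X=0, Z=1, W=2) weight 1/140
  (Y=0, V=0, U=2, X=1, Z=1, W=0) weight 1/1260
  (Y=0, V=0, U=2, X=1, Z=1, W=2) weight 1/420
  (Y=0, V=0, U=3, X=0, Z=1, W=1) weight 1/140
  (Y=0, V=0, U=3, X=1, Z=1, W=1) weight 1/420
  (Y=0, V=0, U=4, X=0, Z=1, W=0) weight 1/420
  (Y=0, V=0, U=4, X=0, Z=1, W=2) weight 1/140
  … 12 more
Group by U:
  weight(U=2) = 92/1575
  weight(U=3) = 23/525
  weight(U=4) = 92/1575
Total weight = 92/1575 + 23/525 + 92/1575 = 253/1575
P(U=2 | obs) = 92/1575 / 253/1575 = 4/11
P(U=3 | obs) = 23/525 / 253/1575 = 3/11
P(U=4 | obs) = 92/1575 / 253/1575 = 4/11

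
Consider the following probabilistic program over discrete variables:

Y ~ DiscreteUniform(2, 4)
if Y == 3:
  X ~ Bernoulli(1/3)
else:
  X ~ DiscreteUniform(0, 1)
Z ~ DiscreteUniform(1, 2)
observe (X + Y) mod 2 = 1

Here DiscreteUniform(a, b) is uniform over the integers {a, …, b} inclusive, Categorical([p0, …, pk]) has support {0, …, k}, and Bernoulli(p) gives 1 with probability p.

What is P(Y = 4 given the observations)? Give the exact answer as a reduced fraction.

P(Y = 4 | obs) = 3/10

Enumerate traces; 6 have nonzero weight after conditioning:
  (Y=2, X=1, Z=1) weight 1/12
  (Y=2, X=1, Z=2) weight 1/12
  (Y=3, X=0, Z=1) weight 1/9
  (Y=3, X=0, Z=2) weight 1/9
  (Y=4, X=1, Z=1) weight 1/12
  (Y=4, X=1, Z=2) weight 1/12
Group by Y:
  weight(Y=2) = 1/6
  weight(Y=3) = 2/9
  weight(Y=4) = 1/6
Total weight = 1/6 + 2/9 + 1/6 = 5/9
P(Y=2 | obs) = 1/6 / 5/9 = 3/10
P(Y=3 | obs) = 2/9 / 5/9 = 2/5
P(Y=4 | obs) = 1/6 / 5/9 = 3/10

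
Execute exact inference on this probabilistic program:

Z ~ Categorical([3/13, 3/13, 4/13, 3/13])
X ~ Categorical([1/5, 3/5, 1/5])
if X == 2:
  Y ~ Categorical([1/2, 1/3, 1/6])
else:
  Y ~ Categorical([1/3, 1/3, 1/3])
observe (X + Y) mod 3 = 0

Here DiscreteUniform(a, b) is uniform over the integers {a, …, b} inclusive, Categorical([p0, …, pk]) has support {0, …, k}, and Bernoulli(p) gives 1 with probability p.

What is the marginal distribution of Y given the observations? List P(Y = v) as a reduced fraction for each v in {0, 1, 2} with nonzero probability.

P(Y=0) = 1/5, P(Y=1) = 1/5, P(Y=2) = 3/5

Enumerate traces; 12 have nonzero weight after conditioning:
  (Z=0, X=0, Y=0) weight 1/65
  (Z=0, X=1, Y=2) weight 3/65
  (Z=0, X=2, Y=1) weight 1/65
  (Z=1, X=0, Y=0) weight 1/65
  (Z=1, X=1, Y=2) weight 3/65
  (Z=1, X=2, Y=1) weight 1/65
  (Z=2, X=0, Y=0) weight 4/195
  (Z=2, X=1, Y=2) weight 4/65
  … 4 more
Group by Y:
  weight(Y=0) = 1/15
  weight(Y=1) = 1/15
  weight(Y=2) = 1/5
Total weight = 1/15 + 1/15 + 1/5 = 1/3
P(Y=0 | obs) = 1/15 / 1/3 = 1/5
P(Y=1 | obs) = 1/15 / 1/3 = 1/5
P(Y=2 | obs) = 1/5 / 1/3 = 3/5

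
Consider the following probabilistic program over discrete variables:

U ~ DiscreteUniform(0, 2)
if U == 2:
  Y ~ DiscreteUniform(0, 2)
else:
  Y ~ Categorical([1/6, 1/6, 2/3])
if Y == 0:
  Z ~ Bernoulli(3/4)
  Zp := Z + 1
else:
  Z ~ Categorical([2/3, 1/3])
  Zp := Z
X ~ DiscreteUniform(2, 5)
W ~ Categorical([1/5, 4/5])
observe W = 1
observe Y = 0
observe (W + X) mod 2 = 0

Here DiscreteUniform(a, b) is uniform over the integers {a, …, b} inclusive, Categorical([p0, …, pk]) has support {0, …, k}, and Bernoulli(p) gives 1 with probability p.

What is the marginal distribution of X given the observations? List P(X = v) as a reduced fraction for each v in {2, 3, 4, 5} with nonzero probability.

P(X=3) = 1/2, P(X=5) = 1/2

Enumerate traces; 12 have nonzero weight after conditioning:
  (U=0, Y=0, Z=0, X=3, W=1) weight 1/360
  (U=0, Y=0, Z=0, X=5, W=1) weight 1/360
  (U=0, Y=0, Z=1, X=3, W=1) weight 1/120
  (U=0, Y=0, Z=1, X=5, W=1) weight 1/120
  (U=1, Y=0, Z=0, X=3, W=1) weight 1/360
  (U=1, Y=0, Z=0, X=5, W=1) weight 1/360
  (U=1, Y=0, Z=1, X=3, W=1) weight 1/120
  (U=1, Y=0, Z=1, X=5, W=1) weight 1/120
  … 4 more
Group by X:
  weight(X=3) = 2/45
  weight(X=5) = 2/45
Total weight = 2/45 + 2/45 = 4/45
P(X=3 | obs) = 2/45 / 4/45 = 1/2
P(X=5 | obs) = 2/45 / 4/45 = 1/2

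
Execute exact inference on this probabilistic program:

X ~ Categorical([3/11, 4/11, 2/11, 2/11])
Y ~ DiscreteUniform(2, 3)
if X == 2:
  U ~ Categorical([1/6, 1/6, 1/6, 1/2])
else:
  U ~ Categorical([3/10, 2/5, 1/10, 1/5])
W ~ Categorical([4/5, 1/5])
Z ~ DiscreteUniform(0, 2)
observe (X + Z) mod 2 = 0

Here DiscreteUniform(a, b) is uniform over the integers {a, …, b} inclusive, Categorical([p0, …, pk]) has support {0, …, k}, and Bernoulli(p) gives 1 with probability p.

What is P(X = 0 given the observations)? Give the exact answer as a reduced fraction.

Enumerate traces; 96 have nonzero weight after conditioning:
  (X=0, Y=2, U=0, W=0, Z=0) weight 3/275
  (X=0, Y=2, U=0, W=0, Z=2) weight 3/275
  (X=0, Y=2, U=0, W=1, Z=0) weight 3/1100
  (X=0, Y=2, U=0, W=1, Z=2) weight 3/1100
  (X=0, Y=2, U=1, W=0, Z=0) weight 4/275
  (X=0, Y=2, U=1, W=0, Z=2) weight 4/275
  (X=0, Y=2, U=1, W=1, Z=0) weight 1/275
  (X=0, Y=2, U=1, W=1, Z=2) weight 1/275
  (X=1, Y=2, U=0, W=0, Z=1) weight 4/275
  (X=2, Y=2, U=0, W=0, Z=0) weight 2/495
  … 86 more
Group by X:
  weight(X=0) = 2/11
  weight(X=1) = 4/33
  weight(X=2) = 4/33
  weight(X=3) = 2/33
Total weight = 2/11 + 4/33 + 4/33 + 2/33 = 16/33
P(X=0 | obs) = 2/11 / 16/33 = 3/8
P(X=1 | obs) = 4/33 / 16/33 = 1/4
P(X=2 | obs) = 4/33 / 16/33 = 1/4
P(X=3 | obs) = 2/33 / 16/33 = 1/8

P(X = 0 | obs) = 3/8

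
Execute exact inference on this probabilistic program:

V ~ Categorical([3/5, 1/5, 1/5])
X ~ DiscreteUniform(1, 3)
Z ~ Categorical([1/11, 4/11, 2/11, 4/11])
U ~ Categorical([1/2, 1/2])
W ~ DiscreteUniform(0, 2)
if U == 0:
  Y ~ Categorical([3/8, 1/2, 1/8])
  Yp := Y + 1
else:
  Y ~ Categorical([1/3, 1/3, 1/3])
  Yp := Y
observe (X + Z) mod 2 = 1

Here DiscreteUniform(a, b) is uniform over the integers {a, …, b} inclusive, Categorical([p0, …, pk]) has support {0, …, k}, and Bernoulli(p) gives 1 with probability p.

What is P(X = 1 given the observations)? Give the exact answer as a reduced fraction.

P(X = 1 | obs) = 3/14

Enumerate traces; 324 have nonzero weight after conditioning:
  (V=0, X=1, Z=0, U=0, W=0, Y=0) weight 1/880
  (V=0, X=1, Z=0, U=0, W=0, Y=1) weight 1/660
  (V=0, X=1, Z=0, U=0, W=0, Y=2) weight 1/2640
  (V=0, X=1, Z=0, U=0, W=1, Y=0) weight 1/880
  (V=0, X=1, Z=0, U=0, W=1, Y=1) weight 1/660
  (V=0, X=1, Z=0, U=0, W=1, Y=2) weight 1/2640
  (V=0, X=1, Z=0, U=0, W=2, Y=0) weight 1/880
  (V=0, X=1, Z=0, U=0, W=2, Y=1) weight 1/660
  (V=0, X=2, Z=1, U=0, W=0, Y=0) weight 1/220
  (V=0, X=3, Z=0, U=0, W=0, Y=0) weight 1/880
  … 314 more
Group by X:
  weight(X=1) = 1/11
  weight(X=2) = 8/33
  weight(X=3) = 1/11
Total weight = 1/11 + 8/33 + 1/11 = 14/33
P(X=1 | obs) = 1/11 / 14/33 = 3/14
P(X=2 | obs) = 8/33 / 14/33 = 4/7
P(X=3 | obs) = 1/11 / 14/33 = 3/14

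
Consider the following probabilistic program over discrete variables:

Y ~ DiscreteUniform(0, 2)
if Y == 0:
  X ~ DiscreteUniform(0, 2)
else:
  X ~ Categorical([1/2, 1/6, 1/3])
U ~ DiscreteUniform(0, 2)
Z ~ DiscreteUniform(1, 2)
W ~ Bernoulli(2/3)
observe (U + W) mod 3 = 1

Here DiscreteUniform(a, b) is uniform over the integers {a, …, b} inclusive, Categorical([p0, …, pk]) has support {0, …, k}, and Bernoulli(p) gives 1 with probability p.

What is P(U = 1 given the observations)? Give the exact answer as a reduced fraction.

Enumerate traces; 36 have nonzero weight after conditioning:
  (Y=0, X=0, U=0, Z=1, W=1) weight 1/81
  (Y=0, X=0, U=0, Z=2, W=1) weight 1/81
  (Y=0, X=0, U=1, Z=1, W=0) weight 1/162
  (Y=0, X=0, U=1, Z=2, W=0) weight 1/162
  (Y=0, X=1, U=0, Z=1, W=1) weight 1/81
  (Y=0, X=1, U=0, Z=2, W=1) weight 1/81
  (Y=0, X=1, U=1, Z=1, W=0) weight 1/162
  (Y=0, X=1, U=1, Z=2, W=0) weight 1/162
  … 28 more
Group by U:
  weight(U=0) = 2/9
  weight(U=1) = 1/9
Total weight = 2/9 + 1/9 = 1/3
P(U=0 | obs) = 2/9 / 1/3 = 2/3
P(U=1 | obs) = 1/9 / 1/3 = 1/3

P(U = 1 | obs) = 1/3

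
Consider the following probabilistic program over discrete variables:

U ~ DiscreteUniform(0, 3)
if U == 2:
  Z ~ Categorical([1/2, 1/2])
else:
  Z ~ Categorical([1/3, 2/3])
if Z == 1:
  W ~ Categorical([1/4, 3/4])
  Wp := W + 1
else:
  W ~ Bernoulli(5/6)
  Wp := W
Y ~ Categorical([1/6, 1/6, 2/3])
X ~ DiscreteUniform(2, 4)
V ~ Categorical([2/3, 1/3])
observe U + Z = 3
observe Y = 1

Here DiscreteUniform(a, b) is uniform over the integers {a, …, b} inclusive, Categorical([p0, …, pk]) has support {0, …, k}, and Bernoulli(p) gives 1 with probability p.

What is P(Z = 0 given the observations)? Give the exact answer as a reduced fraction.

Enumerate traces; 24 have nonzero weight after conditioning:
  (U=2, Z=1, W=0, Y=1, X=2, V=0) weight 1/864
  (U=2, Z=1, W=0, Y=1, X=2, V=1) weight 1/1728
  (U=2, Z=1, W=0, Y=1, X=3, V=0) weight 1/864
  (U=2, Z=1, W=0, Y=1, X=3, V=1) weight 1/1728
  (U=2, Z=1, W=0, Y=1, X=4, V=0) weight 1/864
  (U=2, Z=1, W=0, Y=1, X=4, V=1) weight 1/1728
  (U=2, Z=1, W=1, Y=1, X=2, V=0) weight 1/288
  (U=2, Z=1, W=1, Y=1, X=2, V=1) weight 1/576
  (U=3, Z=0, W=0, Y=1, X=2, V=0) weight 1/1944
  … 15 more
Group by Z:
  weight(Z=0) = 1/72
  weight(Z=1) = 1/48
Total weight = 1/72 + 1/48 = 5/144
P(Z=0 | obs) = 1/72 / 5/144 = 2/5
P(Z=1 | obs) = 1/48 / 5/144 = 3/5

P(Z = 0 | obs) = 2/5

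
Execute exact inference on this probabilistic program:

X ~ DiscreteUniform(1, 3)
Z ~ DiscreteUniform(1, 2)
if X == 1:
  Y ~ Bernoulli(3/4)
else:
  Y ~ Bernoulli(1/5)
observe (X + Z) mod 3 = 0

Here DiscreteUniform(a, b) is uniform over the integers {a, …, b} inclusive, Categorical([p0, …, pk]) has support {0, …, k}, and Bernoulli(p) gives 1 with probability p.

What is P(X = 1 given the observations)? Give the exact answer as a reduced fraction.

Enumerate traces; 4 have nonzero weight after conditioning:
  (X=1, Z=2, Y=0) weight 1/24
  (X=1, Z=2, Y=1) weight 1/8
  (X=2, Z=1, Y=0) weight 2/15
  (X=2, Z=1, Y=1) weight 1/30
Group by X:
  weight(X=1) = 1/6
  weight(X=2) = 1/6
Total weight = 1/6 + 1/6 = 1/3
P(X=1 | obs) = 1/6 / 1/3 = 1/2
P(X=2 | obs) = 1/6 / 1/3 = 1/2

P(X = 1 | obs) = 1/2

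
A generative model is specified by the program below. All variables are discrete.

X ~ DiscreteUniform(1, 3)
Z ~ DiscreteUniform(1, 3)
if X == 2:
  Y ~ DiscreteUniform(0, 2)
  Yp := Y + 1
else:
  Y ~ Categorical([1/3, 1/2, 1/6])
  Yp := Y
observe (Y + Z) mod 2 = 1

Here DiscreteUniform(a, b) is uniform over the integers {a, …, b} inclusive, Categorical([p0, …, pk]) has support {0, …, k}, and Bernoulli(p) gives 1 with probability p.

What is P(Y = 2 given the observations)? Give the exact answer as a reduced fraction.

P(Y = 2 | obs) = 2/7

Enumerate traces; 15 have nonzero weight after conditioning:
  (X=1, Z=1, Y=0) weight 1/27
  (X=1, Z=1, Y=2) weight 1/54
  (X=1, Z=2, Y=1) weight 1/18
  (X=1, Z=3, Y=0) weight 1/27
  (X=1, Z=3, Y=2) weight 1/54
  (X=2, Z=1, Y=0) weight 1/27
  (X=2, Z=1, Y=2) weight 1/27
  (X=2, Z=2, Y=1) weight 1/27
  … 7 more
Group by Y:
  weight(Y=0) = 2/9
  weight(Y=1) = 4/27
  weight(Y=2) = 4/27
Total weight = 2/9 + 4/27 + 4/27 = 14/27
P(Y=0 | obs) = 2/9 / 14/27 = 3/7
P(Y=1 | obs) = 4/27 / 14/27 = 2/7
P(Y=2 | obs) = 4/27 / 14/27 = 2/7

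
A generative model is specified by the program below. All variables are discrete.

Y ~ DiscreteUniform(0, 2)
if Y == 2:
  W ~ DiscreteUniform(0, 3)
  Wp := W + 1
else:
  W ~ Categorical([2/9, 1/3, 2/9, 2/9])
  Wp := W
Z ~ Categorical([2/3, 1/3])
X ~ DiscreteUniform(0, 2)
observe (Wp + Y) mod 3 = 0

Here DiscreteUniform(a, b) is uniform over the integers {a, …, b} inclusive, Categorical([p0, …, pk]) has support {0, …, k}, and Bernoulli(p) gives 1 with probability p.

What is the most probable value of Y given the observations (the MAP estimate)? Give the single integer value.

Enumerate traces; 30 have nonzero weight after conditioning:
  (Y=0, W=0, Z=0, X=0) weight 4/243
  (Y=0, W=0, Z=0, X=1) weight 4/243
  (Y=0, W=0, Z=0, X=2) weight 4/243
  (Y=0, W=0, Z=1, X=0) weight 2/243
  (Y=0, W=0, Z=1, X=1) weight 2/243
  (Y=0, W=0, Z=1, X=2) weight 2/243
  (Y=0, W=3, Z=0, X=0) weight 4/243
  (Y=0, W=3, Z=0, X=1) weight 4/243
  (Y=1, W=2, Z=0, X=0) weight 4/243
  (Y=2, W=0, Z=0, X=0) weight 1/54
  … 20 more
Group by Y:
  weight(Y=0) = 4/27
  weight(Y=1) = 2/27
  weight(Y=2) = 1/6
Total weight = 4/27 + 2/27 + 1/6 = 7/18
P(Y=0 | obs) = 4/27 / 7/18 = 8/21
P(Y=1 | obs) = 2/27 / 7/18 = 4/21
P(Y=2 | obs) = 1/6 / 7/18 = 3/7
argmax = 2

argmax_v P(Y = v | obs) = 2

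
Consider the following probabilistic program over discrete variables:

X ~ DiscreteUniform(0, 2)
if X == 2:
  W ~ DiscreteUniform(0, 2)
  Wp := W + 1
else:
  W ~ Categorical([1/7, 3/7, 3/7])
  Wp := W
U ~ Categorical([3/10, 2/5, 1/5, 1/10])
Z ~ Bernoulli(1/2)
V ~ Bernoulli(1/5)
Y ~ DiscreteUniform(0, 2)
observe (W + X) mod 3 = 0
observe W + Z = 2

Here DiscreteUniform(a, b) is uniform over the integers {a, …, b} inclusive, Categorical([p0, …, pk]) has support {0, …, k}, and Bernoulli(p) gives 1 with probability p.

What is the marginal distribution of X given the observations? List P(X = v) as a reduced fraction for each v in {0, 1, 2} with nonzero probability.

Enumerate traces; 48 have nonzero weight after conditioning:
  (X=1, W=2, U=0, Z=0, V=0, Y=0) weight 1/175
  (X=1, W=2, U=0, Z=0, V=0, Y=1) weight 1/175
  (X=1, W=2, U=0, Z=0, V=0, Y=2) weight 1/175
  (X=1, W=2, U=0, Z=0, V=1, Y=0) weight 1/700
  (X=1, W=2, U=0, Z=0, V=1, Y=1) weight 1/700
  (X=1, W=2, U=0, Z=0, V=1, Y=2) weight 1/700
  (X=1, W=2, U=1, Z=0, V=0, Y=0) weight 4/525
  (X=1, W=2, U=1, Z=0, V=0, Y=1) weight 4/525
  (X=2, W=1, U=0, Z=1, V=0, Y=0) weight 1/225
  … 39 more
Group by X:
  weight(X=1) = 1/14
  weight(X=2) = 1/18
Total weight = 1/14 + 1/18 = 8/63
P(X=1 | obs) = 1/14 / 8/63 = 9/16
P(X=2 | obs) = 1/18 / 8/63 = 7/16

P(X=1) = 9/16, P(X=2) = 7/16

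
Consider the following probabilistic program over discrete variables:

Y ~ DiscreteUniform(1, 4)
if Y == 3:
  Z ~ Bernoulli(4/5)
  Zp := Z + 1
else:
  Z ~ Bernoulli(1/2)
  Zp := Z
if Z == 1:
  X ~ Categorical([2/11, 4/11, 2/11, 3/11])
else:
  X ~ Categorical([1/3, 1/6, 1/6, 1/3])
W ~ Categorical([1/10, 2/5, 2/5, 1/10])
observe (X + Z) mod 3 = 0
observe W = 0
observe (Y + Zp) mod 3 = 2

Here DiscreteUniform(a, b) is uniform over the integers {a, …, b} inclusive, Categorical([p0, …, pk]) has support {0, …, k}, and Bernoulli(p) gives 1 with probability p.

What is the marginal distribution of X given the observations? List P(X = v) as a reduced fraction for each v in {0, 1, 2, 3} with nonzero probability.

P(X=0) = 55/218, P(X=2) = 54/109, P(X=3) = 55/218

Enumerate traces; 5 have nonzero weight after conditioning:
  (Y=1, Z=1, X=2, W=0) weight 1/440
  (Y=2, Z=0, X=0, W=0) weight 1/240
  (Y=2, Z=0, X=3, W=0) weight 1/240
  (Y=3, Z=1, X=2, W=0) weight 1/275
  (Y=4, Z=1, X=2, W=0) weight 1/440
Group by X:
  weight(X=0) = 1/240
  weight(X=2) = 9/1100
  weight(X=3) = 1/240
Total weight = 1/240 + 9/1100 + 1/240 = 109/6600
P(X=0 | obs) = 1/240 / 109/6600 = 55/218
P(X=2 | obs) = 9/1100 / 109/6600 = 54/109
P(X=3 | obs) = 1/240 / 109/6600 = 55/218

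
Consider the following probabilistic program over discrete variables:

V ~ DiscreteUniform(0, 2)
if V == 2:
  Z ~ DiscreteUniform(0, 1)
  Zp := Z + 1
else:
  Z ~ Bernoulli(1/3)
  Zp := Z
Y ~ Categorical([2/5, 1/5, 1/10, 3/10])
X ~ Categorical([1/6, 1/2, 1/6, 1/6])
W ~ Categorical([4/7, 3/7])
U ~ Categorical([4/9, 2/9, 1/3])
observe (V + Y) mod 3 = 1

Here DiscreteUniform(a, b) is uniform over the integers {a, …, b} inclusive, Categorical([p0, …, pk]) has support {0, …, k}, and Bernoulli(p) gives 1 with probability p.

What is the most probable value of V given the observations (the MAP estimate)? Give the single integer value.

Enumerate traces; 192 have nonzero weight after conditioning:
  (V=0, Z=0, Y=1, X=0, W=0, U=0) weight 16/8505
  (V=0, Z=0, Y=1, X=0, W=0, U=1) weight 8/8505
  (V=0, Z=0, Y=1, X=0, W=0, U=2) weight 4/2835
  (V=0, Z=0, Y=1, X=0, W=1, U=0) weight 4/2835
  (V=0, Z=0, Y=1, X=0, W=1, U=1) weight 2/2835
  (V=0, Z=0, Y=1, X=0, W=1, U=2) weight 1/945
  (V=0, Z=0, Y=1, X=1, W=0, U=0) weight 16/2835
  (V=0, Z=0, Y=1, X=1, W=0, U=1) weight 8/2835
  (V=1, Z=0, Y=0, X=0, W=0, U=0) weight 32/8505
  (V=2, Z=0, Y=2, X=0, W=0, U=0) weight 2/2835
  … 182 more
Group by V:
  weight(V=0) = 1/15
  weight(V=1) = 7/30
  weight(V=2) = 1/30
Total weight = 1/15 + 7/30 + 1/30 = 1/3
P(V=0 | obs) = 1/15 / 1/3 = 1/5
P(V=1 | obs) = 7/30 / 1/3 = 7/10
P(V=2 | obs) = 1/30 / 1/3 = 1/10
argmax = 1

argmax_v P(V = v | obs) = 1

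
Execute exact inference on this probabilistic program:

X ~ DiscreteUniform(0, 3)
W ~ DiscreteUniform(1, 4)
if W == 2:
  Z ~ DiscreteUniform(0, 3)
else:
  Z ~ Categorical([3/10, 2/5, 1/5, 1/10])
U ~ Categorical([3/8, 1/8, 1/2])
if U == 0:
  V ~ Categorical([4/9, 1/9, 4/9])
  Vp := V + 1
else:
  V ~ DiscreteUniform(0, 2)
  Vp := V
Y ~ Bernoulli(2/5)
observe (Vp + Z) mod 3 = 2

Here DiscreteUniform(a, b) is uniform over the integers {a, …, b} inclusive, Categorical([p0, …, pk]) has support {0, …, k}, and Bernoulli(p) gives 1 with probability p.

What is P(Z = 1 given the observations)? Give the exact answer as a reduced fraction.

P(Z = 1 | obs) = 87/206

Enumerate traces; 384 have nonzero weight after conditioning:
  (X=0, W=1, Z=0, U=0, V=1, Y=0) weight 3/6400
  (X=0, W=1, Z=0, U=0, V=1, Y=1) weight 1/3200
  (X=0, W=1, Z=0, U=1, V=2, Y=0) weight 3/6400
  (X=0, W=1, Z=0, U=1, V=2, Y=1) weight 1/3200
  (X=0, W=1, Z=0, U=2, V=2, Y=0) weight 3/1600
  (X=0, W=1, Z=0, U=2, V=2, Y=1) weight 1/800
  (X=0, W=1, Z=1, U=0, V=0, Y=0) weight 1/400
  (X=0, W=1, Z=1, U=0, V=0, Y=1) weight 1/600
  (X=0, W=1, Z=2, U=0, V=2, Y=0) weight 1/800
  (X=0, W=1, Z=3, U=0, V=1, Y=0) weight 1/6400
  … 374 more
Group by Z:
  weight(Z=0) = 23/320
  weight(Z=1) = 87/640
  weight(Z=2) = 51/640
  weight(Z=3) = 11/320
Total weight = 23/320 + 87/640 + 51/640 + 11/320 = 103/320
P(Z=0 | obs) = 23/320 / 103/320 = 23/103
P(Z=1 | obs) = 87/640 / 103/320 = 87/206
P(Z=2 | obs) = 51/640 / 103/320 = 51/206
P(Z=3 | obs) = 11/320 / 103/320 = 11/103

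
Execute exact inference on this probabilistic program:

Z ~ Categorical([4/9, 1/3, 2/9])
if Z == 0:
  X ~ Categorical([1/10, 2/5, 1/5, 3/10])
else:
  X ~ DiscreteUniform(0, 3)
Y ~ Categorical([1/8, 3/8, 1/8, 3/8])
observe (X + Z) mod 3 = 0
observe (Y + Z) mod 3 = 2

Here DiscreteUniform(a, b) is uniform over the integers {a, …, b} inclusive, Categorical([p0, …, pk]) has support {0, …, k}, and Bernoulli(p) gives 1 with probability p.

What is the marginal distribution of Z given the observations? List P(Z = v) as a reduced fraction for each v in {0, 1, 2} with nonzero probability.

Enumerate traces; 5 have nonzero weight after conditioning:
  (Z=0, X=0, Y=2) weight 1/180
  (Z=0, X=3, Y=2) weight 1/60
  (Z=1, X=2, Y=1) weight 1/32
  (Z=2, X=1, Y=0) weight 1/144
  (Z=2, X=1, Y=3) weight 1/48
Group by Z:
  weight(Z=0) = 1/45
  weight(Z=1) = 1/32
  weight(Z=2) = 1/36
Total weight = 1/45 + 1/32 + 1/36 = 13/160
P(Z=0 | obs) = 1/45 / 13/160 = 32/117
P(Z=1 | obs) = 1/32 / 13/160 = 5/13
P(Z=2 | obs) = 1/36 / 13/160 = 40/117

P(Z=0) = 32/117, P(Z=1) = 5/13, P(Z=2) = 40/117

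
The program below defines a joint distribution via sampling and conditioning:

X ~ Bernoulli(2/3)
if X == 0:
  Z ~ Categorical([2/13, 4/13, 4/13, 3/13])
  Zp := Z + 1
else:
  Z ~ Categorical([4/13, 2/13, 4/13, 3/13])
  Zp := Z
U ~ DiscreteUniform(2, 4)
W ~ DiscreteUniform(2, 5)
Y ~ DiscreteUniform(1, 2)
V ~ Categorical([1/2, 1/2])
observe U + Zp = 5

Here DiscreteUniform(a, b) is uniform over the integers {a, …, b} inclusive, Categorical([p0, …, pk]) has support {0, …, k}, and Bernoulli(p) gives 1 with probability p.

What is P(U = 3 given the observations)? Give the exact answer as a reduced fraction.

Enumerate traces; 96 have nonzero weight after conditioning:
  (X=0, Z=0, U=4, W=2, Y=1, V=0) weight 1/936
  (X=0, Z=0, U=4, W=2, Y=1, V=1) weight 1/936
  (X=0, Z=0, U=4, W=2, Y=2, V=0) weight 1/936
  (X=0, Z=0, U=4, W=2, Y=2, V=1) weight 1/936
  (X=0, Z=0, U=4, W=3, Y=1, V=0) weight 1/936
  (X=0, Z=0, U=4, W=3, Y=1, V=1) weight 1/936
  (X=0, Z=0, U=4, W=3, Y=2, V=0) weight 1/936
  (X=0, Z=0, U=4, W=3, Y=2, V=1) weight 1/936
  (X=0, Z=1, U=3, W=2, Y=1, V=0) weight 1/468
  (X=0, Z=2, U=2, W=2, Y=1, V=0) weight 1/468
  … 86 more
Group by U:
  weight(U=2) = 10/117
  weight(U=3) = 4/39
  weight(U=4) = 2/39
Total weight = 10/117 + 4/39 + 2/39 = 28/117
P(U=2 | obs) = 10/117 / 28/117 = 5/14
P(U=3 | obs) = 4/39 / 28/117 = 3/7
P(U=4 | obs) = 2/39 / 28/117 = 3/14

P(U = 3 | obs) = 3/7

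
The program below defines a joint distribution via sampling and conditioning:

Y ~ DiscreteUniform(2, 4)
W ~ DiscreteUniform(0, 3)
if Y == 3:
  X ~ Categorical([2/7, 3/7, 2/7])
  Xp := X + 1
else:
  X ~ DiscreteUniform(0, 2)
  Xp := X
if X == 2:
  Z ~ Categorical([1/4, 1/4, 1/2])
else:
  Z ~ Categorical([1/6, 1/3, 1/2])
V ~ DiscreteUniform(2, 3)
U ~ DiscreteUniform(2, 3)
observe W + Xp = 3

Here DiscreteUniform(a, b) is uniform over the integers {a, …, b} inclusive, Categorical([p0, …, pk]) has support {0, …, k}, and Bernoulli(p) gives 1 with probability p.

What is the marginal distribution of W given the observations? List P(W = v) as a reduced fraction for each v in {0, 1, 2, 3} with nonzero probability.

P(W=0) = 2/21, P(W=1) = 23/63, P(W=2) = 20/63, P(W=3) = 2/9

Enumerate traces; 108 have nonzero weight after conditioning:
  (Y=2, W=1, X=2, Z=0, V=2, U=2) weight 1/576
  (Y=2, W=1, X=2, Z=0, V=2, U=3) weight 1/576
  (Y=2, W=1, X=2, Z=0, V=3, U=2) weight 1/576
  (Y=2, W=1, X=2, Z=0, V=3, U=3) weight 1/576
  (Y=2, W=1, X=2, Z=1, V=2, U=2) weight 1/576
  (Y=2, W=1, X=2, Z=1, V=2, U=3) weight 1/576
  (Y=2, W=1, X=2, Z=1, V=3, U=2) weight 1/576
  (Y=2, W=1, X=2, Z=1, V=3, U=3) weight 1/576
  (Y=2, W=2, X=1, Z=0, V=2, U=2) weight 1/864
  (Y=2, W=3, X=0, Z=0, V=2, U=2) weight 1/864
  … 98 more
Group by W:
  weight(W=0) = 1/42
  weight(W=1) = 23/252
  weight(W=2) = 5/63
  weight(W=3) = 1/18
Total weight = 1/42 + 23/252 + 5/63 + 1/18 = 1/4
P(W=0 | obs) = 1/42 / 1/4 = 2/21
P(W=1 | obs) = 23/252 / 1/4 = 23/63
P(W=2 | obs) = 5/63 / 1/4 = 20/63
P(W=3 | obs) = 1/18 / 1/4 = 2/9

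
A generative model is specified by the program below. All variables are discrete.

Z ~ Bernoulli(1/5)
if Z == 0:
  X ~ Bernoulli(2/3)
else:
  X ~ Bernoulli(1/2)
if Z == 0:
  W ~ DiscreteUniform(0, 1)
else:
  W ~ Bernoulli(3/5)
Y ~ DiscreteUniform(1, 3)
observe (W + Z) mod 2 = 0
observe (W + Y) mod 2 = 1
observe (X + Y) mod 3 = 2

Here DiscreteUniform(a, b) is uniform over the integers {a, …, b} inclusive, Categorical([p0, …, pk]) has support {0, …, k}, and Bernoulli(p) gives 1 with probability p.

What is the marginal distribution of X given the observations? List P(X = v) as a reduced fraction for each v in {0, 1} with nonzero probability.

P(X=0) = 9/49, P(X=1) = 40/49

Enumerate traces; 2 have nonzero weight after conditioning:
  (Z=0, X=1, W=0, Y=1) weight 4/45
  (Z=1, X=0, W=1, Y=2) weight 1/50
Group by X:
  weight(X=0) = 1/50
  weight(X=1) = 4/45
Total weight = 1/50 + 4/45 = 49/450
P(X=0 | obs) = 1/50 / 49/450 = 9/49
P(X=1 | obs) = 4/45 / 49/450 = 40/49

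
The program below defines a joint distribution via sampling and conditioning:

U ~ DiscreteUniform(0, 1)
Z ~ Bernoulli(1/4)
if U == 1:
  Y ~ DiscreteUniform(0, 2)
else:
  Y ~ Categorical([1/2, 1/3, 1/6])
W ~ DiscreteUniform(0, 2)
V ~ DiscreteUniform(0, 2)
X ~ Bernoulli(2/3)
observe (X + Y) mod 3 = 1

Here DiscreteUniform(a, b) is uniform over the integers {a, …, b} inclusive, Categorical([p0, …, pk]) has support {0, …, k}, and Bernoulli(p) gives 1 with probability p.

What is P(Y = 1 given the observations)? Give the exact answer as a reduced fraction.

P(Y = 1 | obs) = 2/7

Enumerate traces; 72 have nonzero weight after conditioning:
  (U=0, Z=0, Y=0, W=0, V=0, X=1) weight 1/72
  (U=0, Z=0, Y=0, W=0, V=1, X=1) weight 1/72
  (U=0, Z=0, Y=0, W=0, V=2, X=1) weight 1/72
  (U=0, Z=0, Y=0, W=1, V=0, X=1) weight 1/72
  (U=0, Z=0, Y=0, W=1, V=1, X=1) weight 1/72
  (U=0, Z=0, Y=0, W=1, V=2, X=1) weight 1/72
  (U=0, Z=0, Y=0, W=2, V=0, X=1) weight 1/72
  (U=0, Z=0, Y=0, W=2, V=1, X=1) weight 1/72
  (U=0, Z=0, Y=1, W=0, V=0, X=0) weight 1/216
  … 63 more
Group by Y:
  weight(Y=0) = 5/18
  weight(Y=1) = 1/9
Total weight = 5/18 + 1/9 = 7/18
P(Y=0 | obs) = 5/18 / 7/18 = 5/7
P(Y=1 | obs) = 1/9 / 7/18 = 2/7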